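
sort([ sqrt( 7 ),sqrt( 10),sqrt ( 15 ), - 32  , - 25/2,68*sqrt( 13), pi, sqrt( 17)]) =[ - 32, - 25/2,sqrt( 7), pi, sqrt(10 ),sqrt( 15),sqrt( 17) , 68*sqrt( 13) ] 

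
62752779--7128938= 69881717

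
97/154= 97/154 = 0.63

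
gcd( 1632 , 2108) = 68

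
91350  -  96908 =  - 5558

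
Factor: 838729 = 17^1*103^1 * 479^1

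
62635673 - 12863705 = 49771968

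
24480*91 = 2227680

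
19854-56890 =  - 37036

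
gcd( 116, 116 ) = 116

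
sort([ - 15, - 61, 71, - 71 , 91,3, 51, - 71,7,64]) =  [-71, - 71,-61, - 15, 3,7,51,64,  71,  91 ] 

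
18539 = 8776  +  9763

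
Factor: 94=2^1*47^1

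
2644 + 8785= 11429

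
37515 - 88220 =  - 50705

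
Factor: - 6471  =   - 3^2* 719^1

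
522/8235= 58/915 = 0.06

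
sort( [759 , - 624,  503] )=[-624,503, 759]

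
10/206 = 5/103 = 0.05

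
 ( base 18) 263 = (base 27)113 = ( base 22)1CB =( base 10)759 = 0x2f7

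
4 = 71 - 67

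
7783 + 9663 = 17446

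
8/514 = 4/257 = 0.02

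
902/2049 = 902/2049 = 0.44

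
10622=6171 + 4451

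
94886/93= 94886/93= 1020.28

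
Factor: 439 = 439^1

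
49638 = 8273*6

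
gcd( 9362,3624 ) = 302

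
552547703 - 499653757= 52893946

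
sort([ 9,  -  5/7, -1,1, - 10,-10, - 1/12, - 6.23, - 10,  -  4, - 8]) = [ - 10,  -  10, - 10, - 8, - 6.23,  -  4, - 1, - 5/7,  -  1/12,1, 9 ]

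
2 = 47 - 45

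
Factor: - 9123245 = -5^1 * 1824649^1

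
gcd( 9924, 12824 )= 4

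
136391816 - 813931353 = - 677539537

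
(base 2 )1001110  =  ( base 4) 1032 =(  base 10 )78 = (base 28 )2M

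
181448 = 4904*37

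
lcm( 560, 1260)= 5040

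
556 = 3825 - 3269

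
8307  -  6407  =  1900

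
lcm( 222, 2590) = 7770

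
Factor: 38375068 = 2^2*37^1*383^1  *  677^1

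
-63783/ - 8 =63783/8=7972.88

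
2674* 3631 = 9709294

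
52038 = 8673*6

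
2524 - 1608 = 916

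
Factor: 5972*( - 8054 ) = - 2^3*1493^1*4027^1 = - 48098488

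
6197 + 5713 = 11910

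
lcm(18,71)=1278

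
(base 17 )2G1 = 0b1101010011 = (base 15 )3bb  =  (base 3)1011112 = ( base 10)851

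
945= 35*27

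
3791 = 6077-2286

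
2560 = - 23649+26209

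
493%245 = 3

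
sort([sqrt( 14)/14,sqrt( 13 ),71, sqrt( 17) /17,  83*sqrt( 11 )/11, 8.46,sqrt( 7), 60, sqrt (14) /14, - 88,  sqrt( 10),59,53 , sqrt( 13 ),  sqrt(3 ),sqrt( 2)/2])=[ - 88 , sqrt( 17)/17,sqrt( 14)/14,sqrt(14 )/14,sqrt( 2 ) /2,sqrt( 3), sqrt(7 ),sqrt( 10 ), sqrt( 13 ),sqrt( 13) , 8.46,83*sqrt( 11)/11,53,  59, 60,71 ]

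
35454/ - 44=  - 806 + 5/22 = - 805.77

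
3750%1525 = 700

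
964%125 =89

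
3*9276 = 27828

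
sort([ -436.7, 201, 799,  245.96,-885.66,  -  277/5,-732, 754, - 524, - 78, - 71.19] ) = [ - 885.66, - 732, - 524, - 436.7,  -  78, - 71.19, - 277/5,201 , 245.96,754,  799 ] 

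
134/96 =67/48 = 1.40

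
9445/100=94 + 9/20=94.45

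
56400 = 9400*6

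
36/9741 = 12/3247 = 0.00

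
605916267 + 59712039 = 665628306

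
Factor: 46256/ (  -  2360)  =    -  98/5 = - 2^1*5^ ( - 1)*7^2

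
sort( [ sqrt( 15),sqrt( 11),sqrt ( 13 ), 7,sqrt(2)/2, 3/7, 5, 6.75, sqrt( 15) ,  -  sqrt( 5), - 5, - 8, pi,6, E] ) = [ - 8,-5, - sqrt( 5),3/7, sqrt( 2) /2, E , pi, sqrt( 11), sqrt( 13), sqrt(15), sqrt( 15), 5, 6, 6.75,7 ] 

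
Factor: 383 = 383^1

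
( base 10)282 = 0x11A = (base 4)10122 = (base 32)8Q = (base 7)552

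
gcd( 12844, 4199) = 247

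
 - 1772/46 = -39+11/23 = - 38.52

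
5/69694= 5/69694 = 0.00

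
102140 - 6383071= - 6280931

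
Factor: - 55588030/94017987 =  - 2^1*3^( - 2)*5^1*7^( - 1) * 59^1*1327^1*21019^( - 1) = -  782930/1324197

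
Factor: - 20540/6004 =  - 65/19 = -5^1*13^1*19^ ( - 1 ) 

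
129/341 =129/341=0.38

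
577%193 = 191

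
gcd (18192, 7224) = 24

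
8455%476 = 363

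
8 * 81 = 648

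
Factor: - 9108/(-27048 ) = 33/98 = 2^ ( - 1)*3^1*7^( - 2)*11^1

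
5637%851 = 531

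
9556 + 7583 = 17139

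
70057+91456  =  161513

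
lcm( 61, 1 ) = 61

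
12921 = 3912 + 9009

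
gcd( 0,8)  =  8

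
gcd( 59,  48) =1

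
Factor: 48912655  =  5^1*11^1*17^1*52313^1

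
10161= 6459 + 3702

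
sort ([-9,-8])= [- 9,-8]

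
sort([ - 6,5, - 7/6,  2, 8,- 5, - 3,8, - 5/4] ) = [ - 6, - 5, - 3, - 5/4, -7/6,  2, 5,8 , 8]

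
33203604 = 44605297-11401693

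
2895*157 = 454515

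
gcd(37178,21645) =1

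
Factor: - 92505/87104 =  - 2^( - 6 )* 3^1 * 5^1 * 7^1 * 881^1*1361^( - 1 )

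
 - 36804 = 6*( - 6134 )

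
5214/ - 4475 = - 5214/4475 = - 1.17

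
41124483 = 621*66223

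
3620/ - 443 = - 9 +367/443 = - 8.17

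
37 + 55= 92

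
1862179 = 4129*451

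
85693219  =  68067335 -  - 17625884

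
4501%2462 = 2039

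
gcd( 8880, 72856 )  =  8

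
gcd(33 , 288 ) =3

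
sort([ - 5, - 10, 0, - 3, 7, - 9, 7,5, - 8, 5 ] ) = [ - 10, -9, - 8, - 5, - 3,0,5,5, 7, 7 ] 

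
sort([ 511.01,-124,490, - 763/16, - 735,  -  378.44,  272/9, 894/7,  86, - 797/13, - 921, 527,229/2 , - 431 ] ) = [-921, - 735, - 431, - 378.44, - 124,-797/13, - 763/16  ,  272/9, 86,229/2,894/7,490,511.01,527]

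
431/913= 431/913=0.47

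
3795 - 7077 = -3282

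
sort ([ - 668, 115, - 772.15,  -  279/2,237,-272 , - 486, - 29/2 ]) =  [-772.15, - 668, - 486, - 272, - 279/2,-29/2, 115, 237]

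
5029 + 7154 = 12183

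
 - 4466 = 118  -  4584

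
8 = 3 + 5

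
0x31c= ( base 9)1074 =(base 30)qg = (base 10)796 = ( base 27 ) 12D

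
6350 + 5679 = 12029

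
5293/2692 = 5293/2692 = 1.97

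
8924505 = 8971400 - 46895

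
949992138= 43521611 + 906470527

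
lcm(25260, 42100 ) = 126300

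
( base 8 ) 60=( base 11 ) 44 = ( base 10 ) 48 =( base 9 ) 53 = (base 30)1I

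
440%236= 204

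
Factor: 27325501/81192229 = 7^1*3903643^1*81192229^ (-1)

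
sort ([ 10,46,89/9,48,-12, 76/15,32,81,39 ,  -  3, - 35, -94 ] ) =[-94,  -  35, - 12, - 3,76/15,  89/9,  10,32,39,46 , 48, 81]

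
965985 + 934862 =1900847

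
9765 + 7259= 17024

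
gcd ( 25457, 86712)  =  1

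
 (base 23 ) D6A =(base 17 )1754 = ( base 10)7025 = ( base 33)6et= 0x1B71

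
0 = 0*8991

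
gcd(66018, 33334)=2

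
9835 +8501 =18336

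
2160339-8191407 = - 6031068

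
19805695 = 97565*203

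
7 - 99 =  - 92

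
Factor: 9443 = 7^1*19^1*71^1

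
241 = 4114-3873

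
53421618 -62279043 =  - 8857425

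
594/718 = 297/359 = 0.83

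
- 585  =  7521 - 8106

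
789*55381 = 43695609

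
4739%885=314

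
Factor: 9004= 2^2*2251^1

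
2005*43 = 86215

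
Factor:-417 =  - 3^1*139^1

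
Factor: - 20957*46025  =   - 964545925 =- 5^2 * 7^1*19^1 * 263^1*1103^1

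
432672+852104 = 1284776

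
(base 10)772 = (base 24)184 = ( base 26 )13I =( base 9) 1047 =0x304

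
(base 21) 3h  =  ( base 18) 48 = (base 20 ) 40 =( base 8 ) 120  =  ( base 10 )80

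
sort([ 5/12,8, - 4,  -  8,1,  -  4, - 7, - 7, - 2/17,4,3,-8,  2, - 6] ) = [ - 8,  -  8, - 7,-7 ,-6, -4,  -  4, - 2/17, 5/12,1,2 , 3 , 4,8 ]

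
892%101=84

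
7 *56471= 395297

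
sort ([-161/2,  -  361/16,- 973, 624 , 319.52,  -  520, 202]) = [ - 973, - 520,-161/2,-361/16,  202,319.52,624 ]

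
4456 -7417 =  - 2961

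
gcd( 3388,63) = 7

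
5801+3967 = 9768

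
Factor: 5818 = 2^1*2909^1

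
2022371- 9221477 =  - 7199106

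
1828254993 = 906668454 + 921586539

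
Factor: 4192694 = 2^1*11^1*190577^1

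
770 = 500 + 270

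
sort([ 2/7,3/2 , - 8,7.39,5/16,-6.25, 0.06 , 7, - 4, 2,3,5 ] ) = [ - 8, - 6.25, - 4,  0.06, 2/7,5/16,3/2,2,3, 5 , 7,  7.39]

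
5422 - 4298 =1124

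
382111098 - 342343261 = 39767837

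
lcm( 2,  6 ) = 6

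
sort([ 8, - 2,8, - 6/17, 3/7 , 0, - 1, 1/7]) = [ - 2, - 1, - 6/17,0, 1/7,3/7,8,8 ]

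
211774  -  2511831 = - 2300057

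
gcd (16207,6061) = 19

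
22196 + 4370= 26566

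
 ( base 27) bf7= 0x20EF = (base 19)146e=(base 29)a0l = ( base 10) 8431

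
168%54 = 6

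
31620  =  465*68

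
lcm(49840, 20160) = 1794240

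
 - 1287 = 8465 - 9752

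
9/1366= 9/1366 = 0.01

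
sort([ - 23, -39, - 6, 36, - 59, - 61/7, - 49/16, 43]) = [ - 59, - 39, - 23,  -  61/7,-6,-49/16,36,  43]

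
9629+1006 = 10635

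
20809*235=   4890115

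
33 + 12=45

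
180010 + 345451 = 525461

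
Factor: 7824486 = 2^1 *3^1*1304081^1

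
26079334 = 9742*2677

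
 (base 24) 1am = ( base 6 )3514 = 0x346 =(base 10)838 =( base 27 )141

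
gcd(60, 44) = 4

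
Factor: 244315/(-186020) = - 373/284 = -  2^(  -  2)*71^(- 1)*373^1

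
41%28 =13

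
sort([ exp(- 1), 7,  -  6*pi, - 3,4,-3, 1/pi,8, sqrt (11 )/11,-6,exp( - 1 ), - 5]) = [ - 6* pi, - 6, - 5,  -  3, - 3, sqrt( 11 ) /11, 1/pi, exp(-1 ), exp (  -  1), 4 , 7, 8]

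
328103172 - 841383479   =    -  513280307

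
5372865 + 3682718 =9055583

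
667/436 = 667/436 = 1.53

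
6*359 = 2154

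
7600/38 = 200 = 200.00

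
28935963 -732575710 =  - 703639747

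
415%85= 75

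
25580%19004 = 6576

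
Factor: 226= 2^1 * 113^1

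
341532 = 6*56922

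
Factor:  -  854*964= - 823256= - 2^3*7^1* 61^1*241^1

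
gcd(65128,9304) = 9304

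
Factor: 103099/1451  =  1451^( - 1) * 103099^1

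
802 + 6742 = 7544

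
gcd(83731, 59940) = 37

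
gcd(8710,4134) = 26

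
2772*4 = 11088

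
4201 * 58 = 243658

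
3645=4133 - 488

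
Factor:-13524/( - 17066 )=2^1*3^1 *7^1*53^(-1 )=42/53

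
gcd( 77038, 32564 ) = 2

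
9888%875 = 263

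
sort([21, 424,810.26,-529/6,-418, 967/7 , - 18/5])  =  [-418,- 529/6 ,-18/5, 21,  967/7,  424,810.26]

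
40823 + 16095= 56918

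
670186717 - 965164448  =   - 294977731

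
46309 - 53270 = - 6961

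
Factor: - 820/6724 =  - 5^1 *41^( - 1 ) = - 5/41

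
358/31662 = 179/15831 = 0.01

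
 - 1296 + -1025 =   -  2321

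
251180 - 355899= - 104719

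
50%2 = 0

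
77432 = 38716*2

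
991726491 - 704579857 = 287146634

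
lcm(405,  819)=36855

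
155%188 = 155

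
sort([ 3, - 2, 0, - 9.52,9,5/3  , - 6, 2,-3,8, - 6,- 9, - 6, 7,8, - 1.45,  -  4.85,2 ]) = [ - 9.52,  -  9,-6, - 6,  -  6, - 4.85 , - 3, - 2,-1.45,0, 5/3, 2, 2 , 3,7,8 , 8,9] 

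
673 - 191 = 482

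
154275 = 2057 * 75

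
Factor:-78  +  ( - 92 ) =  - 170 = - 2^1*5^1*17^1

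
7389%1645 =809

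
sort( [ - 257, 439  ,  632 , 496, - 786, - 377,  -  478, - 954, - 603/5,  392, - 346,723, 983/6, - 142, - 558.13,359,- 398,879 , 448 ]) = [ - 954, - 786, - 558.13, - 478 , -398, - 377, - 346,-257, -142, - 603/5,983/6,359, 392 , 439,448,496,  632, 723,879]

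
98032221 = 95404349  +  2627872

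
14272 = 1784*8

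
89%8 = 1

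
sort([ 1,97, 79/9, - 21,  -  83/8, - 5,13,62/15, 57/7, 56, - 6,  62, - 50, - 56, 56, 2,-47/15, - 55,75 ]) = [ - 56, - 55,  -  50,-21, - 83/8, - 6,-5, - 47/15,1,2,  62/15,57/7,79/9,  13,56, 56,62, 75,97 ]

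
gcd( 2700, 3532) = 4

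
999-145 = 854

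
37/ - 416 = - 37/416 = - 0.09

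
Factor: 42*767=2^1*3^1*7^1*13^1*59^1 = 32214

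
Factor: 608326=2^1*304163^1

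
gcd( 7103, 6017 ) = 1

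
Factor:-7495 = -5^1*1499^1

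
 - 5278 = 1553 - 6831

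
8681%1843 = 1309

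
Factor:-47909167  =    -  31^1 * 71^1*21767^1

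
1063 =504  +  559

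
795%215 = 150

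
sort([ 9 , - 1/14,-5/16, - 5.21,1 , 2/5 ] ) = [-5.21,  -  5/16,  -  1/14, 2/5,1, 9]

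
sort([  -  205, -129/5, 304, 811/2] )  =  [ - 205, - 129/5, 304, 811/2 ] 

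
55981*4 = 223924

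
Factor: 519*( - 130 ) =-2^1*3^1*5^1*13^1*173^1 = -67470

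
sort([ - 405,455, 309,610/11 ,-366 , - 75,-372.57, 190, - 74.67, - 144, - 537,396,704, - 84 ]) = [ - 537, -405, - 372.57,-366, - 144, - 84, - 75, - 74.67,610/11,  190,309 , 396,455, 704]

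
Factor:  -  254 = - 2^1*127^1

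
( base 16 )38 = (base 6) 132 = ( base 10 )56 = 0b111000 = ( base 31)1P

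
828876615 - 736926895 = 91949720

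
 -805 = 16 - 821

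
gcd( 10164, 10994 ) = 2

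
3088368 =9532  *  324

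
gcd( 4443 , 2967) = 3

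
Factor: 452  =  2^2*113^1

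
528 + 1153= 1681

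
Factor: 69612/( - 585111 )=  - 23204/195037 =- 2^2  *41^(  -  1 )*67^( - 1)* 71^( - 1)* 5801^1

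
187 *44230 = 8271010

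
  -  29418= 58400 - 87818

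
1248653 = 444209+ 804444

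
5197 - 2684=2513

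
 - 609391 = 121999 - 731390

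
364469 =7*52067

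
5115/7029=155/213 =0.73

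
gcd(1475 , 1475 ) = 1475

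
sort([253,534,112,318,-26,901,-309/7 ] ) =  [-309/7, - 26,112,253, 318,534,  901 ] 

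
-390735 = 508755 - 899490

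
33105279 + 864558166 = 897663445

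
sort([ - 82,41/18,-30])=[ - 82, - 30, 41/18 ] 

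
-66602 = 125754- 192356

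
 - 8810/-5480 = 881/548 =1.61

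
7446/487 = 7446/487 =15.29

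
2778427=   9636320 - 6857893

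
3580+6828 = 10408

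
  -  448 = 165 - 613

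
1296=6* 216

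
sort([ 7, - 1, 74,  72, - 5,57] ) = [ - 5, - 1 , 7, 57, 72, 74 ] 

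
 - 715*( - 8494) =6073210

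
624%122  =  14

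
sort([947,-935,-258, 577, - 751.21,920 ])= [ - 935,- 751.21, - 258,577,920, 947 ] 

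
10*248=2480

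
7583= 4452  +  3131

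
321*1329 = 426609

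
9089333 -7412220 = 1677113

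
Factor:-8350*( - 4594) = 2^2*5^2*167^1*2297^1= 38359900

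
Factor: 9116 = 2^2*43^1 *53^1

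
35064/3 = 11688 = 11688.00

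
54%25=4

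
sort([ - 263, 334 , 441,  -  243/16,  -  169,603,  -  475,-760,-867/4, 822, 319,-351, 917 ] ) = [  -  760, - 475 , - 351, - 263, - 867/4, - 169, - 243/16 , 319,334, 441,603, 822, 917]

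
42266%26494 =15772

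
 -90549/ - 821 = 90549/821 = 110.29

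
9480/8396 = 1 + 271/2099=1.13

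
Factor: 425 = 5^2*17^1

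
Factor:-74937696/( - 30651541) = 2^5*3^1*19^( - 1)*107^( - 1 )*15077^(  -  1 )*780601^1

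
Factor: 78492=2^2*3^1*31^1* 211^1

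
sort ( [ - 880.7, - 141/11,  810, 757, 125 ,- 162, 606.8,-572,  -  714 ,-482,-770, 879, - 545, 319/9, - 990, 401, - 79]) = [ - 990,- 880.7, - 770,-714, - 572,-545,  -  482, - 162 ,-79,-141/11,319/9,125,  401,606.8, 757, 810, 879 ]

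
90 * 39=3510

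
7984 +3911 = 11895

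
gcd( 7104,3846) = 6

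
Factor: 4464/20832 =2^( - 1 )*3^1*7^(- 1)= 3/14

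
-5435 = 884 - 6319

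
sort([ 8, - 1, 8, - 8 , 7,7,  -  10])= [ - 10, -8, - 1,  7,7,8,8] 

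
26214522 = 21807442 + 4407080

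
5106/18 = 851/3 = 283.67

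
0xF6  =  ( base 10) 246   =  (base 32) 7m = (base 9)303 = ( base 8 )366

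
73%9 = 1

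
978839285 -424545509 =554293776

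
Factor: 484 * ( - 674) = -2^3*11^2 * 337^1 = - 326216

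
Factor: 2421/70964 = 2^( - 2)*3^2 * 113^(-1)*157^(-1) *269^1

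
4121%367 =84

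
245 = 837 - 592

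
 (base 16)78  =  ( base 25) 4K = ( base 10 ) 120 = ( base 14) 88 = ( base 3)11110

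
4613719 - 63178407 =  -  58564688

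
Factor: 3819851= 7^1*29^1*31^1*607^1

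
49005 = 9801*5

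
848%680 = 168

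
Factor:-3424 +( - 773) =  - 4197 = - 3^1*1399^1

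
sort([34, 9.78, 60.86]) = [ 9.78 , 34 , 60.86] 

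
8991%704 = 543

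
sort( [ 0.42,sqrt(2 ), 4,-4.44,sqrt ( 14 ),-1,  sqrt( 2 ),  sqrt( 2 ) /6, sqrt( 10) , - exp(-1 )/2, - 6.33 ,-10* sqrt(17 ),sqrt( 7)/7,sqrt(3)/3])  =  [ - 10*sqrt (17 ), - 6.33, - 4.44, - 1, - exp(- 1) /2,sqrt(2)/6, sqrt(7 ) /7, 0.42, sqrt ( 3)/3,sqrt(2 ),sqrt( 2 ),sqrt ( 10), sqrt(14), 4 ] 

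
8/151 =8/151 = 0.05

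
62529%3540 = 2349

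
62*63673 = 3947726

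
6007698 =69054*87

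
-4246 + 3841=  -  405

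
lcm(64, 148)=2368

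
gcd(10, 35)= 5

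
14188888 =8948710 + 5240178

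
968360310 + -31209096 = 937151214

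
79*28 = 2212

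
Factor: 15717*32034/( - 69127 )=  - 503478378/69127 =-2^1* 3^2*13^2*19^1*31^1*281^1*69127^( - 1 ) 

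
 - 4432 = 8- 4440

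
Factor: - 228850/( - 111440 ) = 115/56 = 2^( - 3 ) * 5^1*7^( - 1)*23^1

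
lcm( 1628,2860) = 105820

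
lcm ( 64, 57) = 3648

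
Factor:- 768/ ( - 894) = 128/149 = 2^7 *149^( - 1 ) 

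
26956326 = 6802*3963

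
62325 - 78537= - 16212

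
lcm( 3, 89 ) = 267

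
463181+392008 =855189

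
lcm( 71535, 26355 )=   500745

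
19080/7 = 19080/7 = 2725.71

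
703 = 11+692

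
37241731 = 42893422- 5651691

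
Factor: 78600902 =2^1 * 39300451^1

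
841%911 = 841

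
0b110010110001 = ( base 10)3249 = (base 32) 35h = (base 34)2RJ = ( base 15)E69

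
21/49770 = 1/2370=0.00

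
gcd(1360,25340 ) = 20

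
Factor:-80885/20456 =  - 2^(-3)*5^1*7^1*2311^1*2557^( - 1) 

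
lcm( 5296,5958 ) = 47664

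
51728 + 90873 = 142601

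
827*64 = 52928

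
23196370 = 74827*310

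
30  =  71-41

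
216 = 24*9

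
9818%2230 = 898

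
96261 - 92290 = 3971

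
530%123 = 38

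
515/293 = 1+222/293 = 1.76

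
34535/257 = 134+97/257 = 134.38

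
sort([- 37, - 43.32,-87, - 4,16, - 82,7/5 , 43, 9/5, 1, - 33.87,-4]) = [ - 87,  -  82,-43.32 ,  -  37, - 33.87, - 4,-4 , 1,7/5, 9/5,16,43]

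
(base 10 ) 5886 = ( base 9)8060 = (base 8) 13376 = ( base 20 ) EE6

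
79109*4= 316436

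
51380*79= 4059020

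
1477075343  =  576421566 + 900653777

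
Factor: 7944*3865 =30703560  =  2^3 * 3^1 * 5^1*331^1*773^1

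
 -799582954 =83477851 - 883060805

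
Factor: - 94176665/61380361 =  - 5^1 * 7^ (-1)*11^1*43^1 * 2767^ ( - 1)*3169^( - 1) *39821^1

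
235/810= 47/162=0.29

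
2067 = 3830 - 1763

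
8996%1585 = 1071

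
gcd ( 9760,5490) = 610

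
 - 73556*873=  -64214388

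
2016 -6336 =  - 4320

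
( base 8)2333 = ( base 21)2H4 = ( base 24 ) 23j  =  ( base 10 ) 1243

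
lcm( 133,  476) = 9044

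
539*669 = 360591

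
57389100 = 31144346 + 26244754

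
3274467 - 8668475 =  - 5394008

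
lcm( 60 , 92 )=1380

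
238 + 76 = 314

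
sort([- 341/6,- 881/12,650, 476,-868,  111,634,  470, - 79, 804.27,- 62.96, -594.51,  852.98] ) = [ - 868, - 594.51, - 79, - 881/12, - 62.96, - 341/6, 111,470,476, 634,650,  804.27,852.98] 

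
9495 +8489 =17984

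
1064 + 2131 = 3195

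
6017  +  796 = 6813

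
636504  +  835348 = 1471852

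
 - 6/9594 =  - 1 + 1598/1599  =  - 0.00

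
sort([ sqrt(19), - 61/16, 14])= [ - 61/16,sqrt(19 ), 14 ]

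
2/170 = 1/85 = 0.01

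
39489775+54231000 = 93720775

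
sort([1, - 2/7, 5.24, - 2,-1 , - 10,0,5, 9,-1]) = [ - 10, - 2, - 1, - 1, -2/7, 0,1, 5 , 5.24, 9 ] 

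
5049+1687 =6736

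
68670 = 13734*5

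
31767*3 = 95301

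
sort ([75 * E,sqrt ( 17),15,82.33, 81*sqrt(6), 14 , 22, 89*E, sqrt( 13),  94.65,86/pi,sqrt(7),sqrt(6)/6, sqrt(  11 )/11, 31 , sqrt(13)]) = [sqrt( 11)/11,  sqrt (6 )/6, sqrt ( 7),sqrt(13 ),sqrt ( 13), sqrt( 17 ), 14,15,22,86/pi , 31,82.33, 94.65,81 * sqrt (6),75 *E , 89 * E ] 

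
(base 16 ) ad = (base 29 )5s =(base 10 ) 173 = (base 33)58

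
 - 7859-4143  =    -  12002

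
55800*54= 3013200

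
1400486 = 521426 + 879060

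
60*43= 2580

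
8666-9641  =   - 975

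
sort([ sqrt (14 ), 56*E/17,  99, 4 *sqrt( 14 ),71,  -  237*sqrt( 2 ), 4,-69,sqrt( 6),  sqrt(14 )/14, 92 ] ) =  [ - 237* sqrt( 2), -69,sqrt(  14 ) /14,  sqrt(6), sqrt( 14), 4, 56*E/17,4*sqrt(14 ) , 71,  92, 99 ] 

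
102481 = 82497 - -19984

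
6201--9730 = 15931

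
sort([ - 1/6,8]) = [ - 1/6, 8]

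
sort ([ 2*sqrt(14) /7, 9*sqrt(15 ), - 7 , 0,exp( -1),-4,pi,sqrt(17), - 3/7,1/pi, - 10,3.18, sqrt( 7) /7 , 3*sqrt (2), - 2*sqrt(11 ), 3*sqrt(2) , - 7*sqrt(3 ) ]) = [-7*sqrt( 3 ), - 10,-7, - 2*sqrt(11 ), - 4, - 3/7,0,1/pi, exp( - 1),sqrt ( 7 ) /7,2 * sqrt ( 14 ) /7,pi, 3.18,sqrt(17 ), 3 * sqrt( 2),3*sqrt(2 ),9 * sqrt( 15) ]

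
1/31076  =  1/31076 = 0.00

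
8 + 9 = 17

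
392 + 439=831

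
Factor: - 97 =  - 97^1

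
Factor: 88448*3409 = 2^7*7^1 * 487^1*691^1 =301519232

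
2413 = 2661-248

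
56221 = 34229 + 21992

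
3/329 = 3/329 = 0.01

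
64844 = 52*1247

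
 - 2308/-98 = 1154/49=23.55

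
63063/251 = 251 + 62/251 = 251.25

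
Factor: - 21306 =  - 2^1* 3^1*53^1*67^1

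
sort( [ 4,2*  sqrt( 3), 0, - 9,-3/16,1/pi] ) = [ - 9, - 3/16,  0, 1/pi , 2*sqrt(3 ) , 4]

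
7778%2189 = 1211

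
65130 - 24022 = 41108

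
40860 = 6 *6810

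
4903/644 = 7 + 395/644 =7.61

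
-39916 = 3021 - 42937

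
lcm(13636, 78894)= 1104516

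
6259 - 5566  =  693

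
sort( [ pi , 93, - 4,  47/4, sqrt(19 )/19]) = [  -  4, sqrt(19)/19, pi,  47/4, 93]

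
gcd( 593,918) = 1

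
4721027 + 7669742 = 12390769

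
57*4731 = 269667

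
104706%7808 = 3202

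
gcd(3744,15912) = 936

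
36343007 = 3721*9767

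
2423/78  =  31 + 5/78 =31.06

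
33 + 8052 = 8085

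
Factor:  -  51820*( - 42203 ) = 2186959460 = 2^2*5^1 *7^1*2591^1 * 6029^1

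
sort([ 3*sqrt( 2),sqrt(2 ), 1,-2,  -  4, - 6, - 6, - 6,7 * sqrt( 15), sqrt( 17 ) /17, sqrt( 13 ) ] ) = [ - 6, - 6, -6, - 4,  -  2,sqrt(17)/17,1 , sqrt (2 ),sqrt(13) , 3*sqrt(2 ), 7*sqrt( 15) ]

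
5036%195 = 161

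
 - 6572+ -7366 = -13938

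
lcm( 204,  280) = 14280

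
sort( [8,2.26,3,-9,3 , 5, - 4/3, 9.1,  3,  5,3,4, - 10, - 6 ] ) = [  -  10, - 9, - 6, - 4/3  ,  2.26, 3, 3, 3, 3,4, 5 , 5 , 8, 9.1]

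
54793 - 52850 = 1943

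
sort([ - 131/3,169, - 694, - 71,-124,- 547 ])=[ - 694,  -  547, - 124, - 71, - 131/3,169]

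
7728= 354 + 7374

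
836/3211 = 44/169 = 0.26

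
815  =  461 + 354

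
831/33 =25 + 2/11=25.18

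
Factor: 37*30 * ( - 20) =-22200  =  - 2^3*3^1  *5^2*37^1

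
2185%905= 375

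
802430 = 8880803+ - 8078373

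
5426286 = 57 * 95198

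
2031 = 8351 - 6320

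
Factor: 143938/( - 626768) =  - 2^( - 3)*43^ ( - 1)*79^1 = - 79/344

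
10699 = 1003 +9696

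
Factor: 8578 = 2^1*4289^1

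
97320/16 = 12165/2=6082.50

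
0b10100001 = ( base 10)161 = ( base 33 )4T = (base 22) 77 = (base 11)137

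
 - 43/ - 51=43/51  =  0.84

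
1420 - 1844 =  - 424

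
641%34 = 29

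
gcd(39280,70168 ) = 8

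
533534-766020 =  -232486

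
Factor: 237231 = 3^2*43^1*613^1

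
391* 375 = 146625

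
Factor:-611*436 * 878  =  -233895688 = - 2^3*13^1*47^1  *  109^1 * 439^1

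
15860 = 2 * 7930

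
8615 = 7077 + 1538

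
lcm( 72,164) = 2952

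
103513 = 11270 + 92243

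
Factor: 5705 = 5^1*7^1*163^1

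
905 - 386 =519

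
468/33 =156/11 = 14.18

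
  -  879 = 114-993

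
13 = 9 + 4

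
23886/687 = 34 + 176/229 =34.77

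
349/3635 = 349/3635 = 0.10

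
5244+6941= 12185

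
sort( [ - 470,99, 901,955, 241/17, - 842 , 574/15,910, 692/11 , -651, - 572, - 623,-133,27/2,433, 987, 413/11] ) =[-842, - 651 ,  -  623, - 572 , - 470, - 133 , 27/2, 241/17,413/11,574/15,692/11,99 , 433, 901 , 910,955 , 987]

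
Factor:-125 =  - 5^3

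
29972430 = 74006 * 405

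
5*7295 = 36475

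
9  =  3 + 6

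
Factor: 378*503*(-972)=- 2^3*3^8 * 7^1*503^1= - 184810248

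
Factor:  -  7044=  - 2^2*3^1*587^1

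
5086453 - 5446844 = - 360391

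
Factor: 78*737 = 2^1*3^1 * 11^1 * 13^1*67^1 = 57486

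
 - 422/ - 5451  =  422/5451 =0.08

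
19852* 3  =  59556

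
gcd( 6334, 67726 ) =2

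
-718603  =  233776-952379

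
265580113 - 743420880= -477840767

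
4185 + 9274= 13459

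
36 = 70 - 34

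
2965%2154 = 811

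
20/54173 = 20/54173= 0.00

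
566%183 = 17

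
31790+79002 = 110792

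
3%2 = 1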